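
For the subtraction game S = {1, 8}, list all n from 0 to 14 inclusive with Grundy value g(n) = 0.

Grundy values for subtraction set {1, 8}:
g(0) = mex{} = 0
g(1) = mex{0} = 1
g(2) = mex{1} = 0
g(3) = mex{0} = 1
g(4) = mex{1} = 0
g(5) = mex{0} = 1
g(6) = mex{1} = 0
g(7) = mex{0} = 1
g(8) = mex{0,1} = 2
g(9) = mex{1,2} = 0
g(10) = mex{0} = 1
g(11) = mex{1} = 0
g(12) = mex{0} = 1
g(13) = mex{1} = 0
g(14) = mex{0} = 1
The P-positions (g = 0) in 0..14 are 0, 2, 4, 6, 9, 11, 13.

0, 2, 4, 6, 9, 11, 13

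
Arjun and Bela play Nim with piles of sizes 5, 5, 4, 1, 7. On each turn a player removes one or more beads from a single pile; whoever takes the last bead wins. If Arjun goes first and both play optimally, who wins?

Arjun wins

Compute the nim-sum pairwise:
5 ^ 5 = 0
0 ^ 4 = 4
4 ^ 1 = 5
5 ^ 7 = 2
The nim-sum is 2 ≠ 0, so this is an N-position: the player to move can win; Arjun has a winning move.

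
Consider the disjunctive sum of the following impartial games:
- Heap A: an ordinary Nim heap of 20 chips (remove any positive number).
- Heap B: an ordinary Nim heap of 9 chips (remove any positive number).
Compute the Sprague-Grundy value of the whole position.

Heap A is a plain Nim heap of size 20, so its Grundy value is 20.
Heap B is a plain Nim heap of size 9, so its Grundy value is 9.
The value of a disjunctive sum is the nim-sum of the parts.
Combined value = 20 ⊕ 9 = 29.

29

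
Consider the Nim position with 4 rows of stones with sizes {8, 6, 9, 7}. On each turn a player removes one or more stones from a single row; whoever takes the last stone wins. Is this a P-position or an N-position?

P-position

Nim-sum: 8 ⊕ 6 ⊕ 9 ⊕ 7 = 0.
The nim-sum is 0, so this is a P-position: the player to move is in a losing position under optimal play.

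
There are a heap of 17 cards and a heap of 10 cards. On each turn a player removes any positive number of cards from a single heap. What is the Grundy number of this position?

In binary:
  10001  (17)
  01010  (10)
  -----
  11011  (27)

27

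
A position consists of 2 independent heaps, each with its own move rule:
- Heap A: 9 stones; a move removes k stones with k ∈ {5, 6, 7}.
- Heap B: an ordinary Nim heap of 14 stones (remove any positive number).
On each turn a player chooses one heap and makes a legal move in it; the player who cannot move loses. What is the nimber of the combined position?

15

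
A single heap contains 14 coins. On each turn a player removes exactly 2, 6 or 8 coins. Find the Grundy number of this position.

Build the Grundy sequence with g(k) = mex{g(k−s) : s ∈ {2, 6, 8}, s ≤ k}:
g(0) = mex{} = 0
g(1) = mex{} = 0
g(2) = mex{0} = 1
g(3) = mex{0} = 1
g(4) = mex{1} = 0
g(5) = mex{1} = 0
g(6) = mex{0} = 1
g(7) = mex{0} = 1
g(8) = mex{0,1} = 2
g(9) = mex{0,1} = 2
g(10) = mex{0,1,2} = 3
g(11) = mex{0,1,2} = 3
g(12) = mex{0,1,3} = 2
g(13) = mex{0,1,3} = 2
g(14) = mex{1,2} = 0
So g(14) = 0.

0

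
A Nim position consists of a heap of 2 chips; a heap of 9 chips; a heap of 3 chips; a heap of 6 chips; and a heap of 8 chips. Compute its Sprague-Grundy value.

Compute the nim-sum pairwise:
2 ^ 9 = 11
11 ^ 3 = 8
8 ^ 6 = 14
14 ^ 8 = 6

6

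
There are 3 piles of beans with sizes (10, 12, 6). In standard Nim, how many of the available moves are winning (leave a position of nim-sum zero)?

Compute the nim-sum pairwise:
10 ⊕ 12 = 6
6 ⊕ 6 = 0
The nim-sum is already 0, so every move leaves a nonzero nim-sum — there are no winning moves.

0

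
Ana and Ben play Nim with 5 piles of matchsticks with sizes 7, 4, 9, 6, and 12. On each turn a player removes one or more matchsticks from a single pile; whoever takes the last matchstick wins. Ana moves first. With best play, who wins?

In binary:
  0111  (7)
  0100  (4)
  1001  (9)
  0110  (6)
  1100  (12)
  ----
  0000  (0)
The nim-sum is 0, so this is a P-position: the player to move is in a losing position under optimal play; Ana is about to move from it and so loses — Ben wins.

Ben wins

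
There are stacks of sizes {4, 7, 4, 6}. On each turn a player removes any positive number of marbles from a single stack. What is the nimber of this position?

Bitwise XOR of the heap sizes:
  100  (4)
  111  (7)
  100  (4)
  110  (6)
  ---
  001  (1)

1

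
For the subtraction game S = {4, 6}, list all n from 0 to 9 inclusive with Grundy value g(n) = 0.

Grundy values for subtraction set {4, 6}:
g(0) = mex{} = 0
g(1) = mex{} = 0
g(2) = mex{} = 0
g(3) = mex{} = 0
g(4) = mex{0} = 1
g(5) = mex{0} = 1
g(6) = mex{0} = 1
g(7) = mex{0} = 1
g(8) = mex{0,1} = 2
g(9) = mex{0,1} = 2
The P-positions (g = 0) in 0..9 are 0, 1, 2, 3.

0, 1, 2, 3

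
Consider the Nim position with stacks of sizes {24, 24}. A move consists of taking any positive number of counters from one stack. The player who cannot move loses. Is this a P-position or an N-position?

P-position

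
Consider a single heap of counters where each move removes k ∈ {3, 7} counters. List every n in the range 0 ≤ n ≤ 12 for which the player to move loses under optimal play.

0, 1, 2, 6, 10, 11, 12

Compute g(0), g(1), … for moves {3, 7}:
g(0) = mex{} = 0
g(1) = mex{} = 0
g(2) = mex{} = 0
g(3) = mex{0} = 1
g(4) = mex{0} = 1
g(5) = mex{0} = 1
g(6) = mex{1} = 0
g(7) = mex{0,1} = 2
g(8) = mex{0,1} = 2
g(9) = mex{0} = 1
g(10) = mex{1,2} = 0
g(11) = mex{1,2} = 0
g(12) = mex{1} = 0
The P-positions (g = 0) in 0..12 are 0, 1, 2, 6, 10, 11, 12.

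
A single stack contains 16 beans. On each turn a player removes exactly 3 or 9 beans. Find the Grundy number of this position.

1

Compute g(0), g(1), … for moves {3, 9}:
k:     0  1  2  3  4  5  6  7  8  9 10 11 12 13 14 15 16
g(k):  0  0  0  1  1  1  0  0  0  1  1  1  0  0  0  1  1
So g(16) = 1.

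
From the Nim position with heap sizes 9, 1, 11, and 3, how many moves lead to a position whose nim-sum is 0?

0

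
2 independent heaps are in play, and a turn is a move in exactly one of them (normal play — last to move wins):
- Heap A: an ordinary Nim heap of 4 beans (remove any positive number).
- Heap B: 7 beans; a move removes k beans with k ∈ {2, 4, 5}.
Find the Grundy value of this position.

Heap A is a plain Nim heap of size 4, so its Grundy value is 4.
Build the Grundy sequence for heap B with g(k) = mex{g(k−s) : s ∈ {2, 4, 5}, s ≤ k}:
k:     0  1  2  3  4  5  6  7
g(k):  0  0  1  1  2  2  3  0
So g(7) = 0.
The value of a disjunctive sum is the nim-sum of the parts.
Combined value = 4 XOR 0 = 4.

4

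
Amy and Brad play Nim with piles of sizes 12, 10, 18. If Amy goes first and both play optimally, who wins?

Amy wins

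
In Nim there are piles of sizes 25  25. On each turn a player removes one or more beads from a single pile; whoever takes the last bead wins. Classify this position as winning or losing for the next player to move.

Write each in binary and XOR column by column:
  11001  (25)
  11001  (25)
  -----
  00000  (0)
The nim-sum is 0, so this is a P-position: the player to move is in a losing position under optimal play.

Losing position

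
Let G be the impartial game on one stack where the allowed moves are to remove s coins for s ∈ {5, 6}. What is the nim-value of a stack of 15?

0

Grundy values for subtraction set {5, 6}:
k:     0  1  2  3  4  5  6  7  8  9 10 11 12 13 14 15
g(k):  0  0  0  0  0  1  1  1  1  1  2  0  0  0  0  0
So g(15) = 0.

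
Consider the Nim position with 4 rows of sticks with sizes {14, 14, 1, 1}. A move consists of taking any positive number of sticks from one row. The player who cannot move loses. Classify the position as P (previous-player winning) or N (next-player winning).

P-position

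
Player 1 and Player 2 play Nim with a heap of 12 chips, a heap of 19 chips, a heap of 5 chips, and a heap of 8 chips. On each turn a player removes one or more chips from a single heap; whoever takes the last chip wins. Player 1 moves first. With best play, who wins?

Player 1 wins

Bitwise XOR of the heap sizes:
  01100  (12)
  10011  (19)
  00101  (5)
  01000  (8)
  -----
  10010  (18)
The nim-sum is 18 ≠ 0, so this is an N-position: the player to move can win; Player 1 has a winning move.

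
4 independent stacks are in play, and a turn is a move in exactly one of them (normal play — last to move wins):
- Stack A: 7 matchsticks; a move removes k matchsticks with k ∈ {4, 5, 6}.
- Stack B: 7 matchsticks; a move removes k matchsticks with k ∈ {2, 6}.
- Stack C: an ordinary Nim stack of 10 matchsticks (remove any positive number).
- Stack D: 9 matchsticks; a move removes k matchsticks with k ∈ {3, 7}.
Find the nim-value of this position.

11

For stack A, compute g(0), g(1), … with moves {4, 5, 6}:
g(0) = mex{} = 0
g(1) = mex{} = 0
g(2) = mex{} = 0
g(3) = mex{} = 0
g(4) = mex{0} = 1
g(5) = mex{0} = 1
g(6) = mex{0} = 1
g(7) = mex{0} = 1
So g(7) = 1.
Grundy values for stack B (subtraction set {2, 6}):
k:     0  1  2  3  4  5  6  7
g(k):  0  0  1  1  0  0  1  1
So g(7) = 1.
Stack C is a plain Nim stack of size 10, so its Grundy value is 10.
Build the Grundy sequence for stack D with g(k) = mex{g(k−s) : s ∈ {3, 7}, s ≤ k}:
g(0) = mex{} = 0
g(1) = mex{} = 0
g(2) = mex{} = 0
g(3) = mex{0} = 1
g(4) = mex{0} = 1
g(5) = mex{0} = 1
g(6) = mex{1} = 0
g(7) = mex{0,1} = 2
g(8) = mex{0,1} = 2
g(9) = mex{0} = 1
So g(9) = 1.
By the Sprague-Grundy theorem, the Grundy value of a sum of independent games is the XOR of the component values.
Combined value = 1 XOR 1 XOR 10 XOR 1 = 11.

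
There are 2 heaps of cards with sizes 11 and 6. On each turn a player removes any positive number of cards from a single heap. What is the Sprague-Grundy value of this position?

13

Compute the nim-sum pairwise:
11 ⊕ 6 = 13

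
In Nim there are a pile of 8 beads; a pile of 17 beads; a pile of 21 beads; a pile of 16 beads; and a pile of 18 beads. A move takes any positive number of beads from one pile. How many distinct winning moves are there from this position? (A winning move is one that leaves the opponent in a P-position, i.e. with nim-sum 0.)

1

Bitwise XOR of the heap sizes:
  01000  (8)
  10001  (17)
  10101  (21)
  10000  (16)
  10010  (18)
  -----
  01110  (14)
The overall nim-sum is X = 14. A pile of size p has a winning move iff p XOR X < p (reduce it to p XOR X).
  8: 8 XOR 14 = 6 < 8 — winning move (to 6).
  17: 17 XOR 14 = 31 ≥ 17 — no move.
  21: 21 XOR 14 = 27 ≥ 21 — no move.
  16: 16 XOR 14 = 30 ≥ 16 — no move.
  18: 18 XOR 14 = 28 ≥ 18 — no move.
That gives 1 winning move.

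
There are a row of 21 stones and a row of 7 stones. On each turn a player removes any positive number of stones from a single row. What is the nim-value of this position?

18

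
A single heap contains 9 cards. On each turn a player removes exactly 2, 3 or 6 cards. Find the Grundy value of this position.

0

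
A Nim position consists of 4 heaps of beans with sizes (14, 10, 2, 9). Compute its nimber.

15

Bitwise XOR of the heap sizes:
  1110  (14)
  1010  (10)
  0010  (2)
  1001  (9)
  ----
  1111  (15)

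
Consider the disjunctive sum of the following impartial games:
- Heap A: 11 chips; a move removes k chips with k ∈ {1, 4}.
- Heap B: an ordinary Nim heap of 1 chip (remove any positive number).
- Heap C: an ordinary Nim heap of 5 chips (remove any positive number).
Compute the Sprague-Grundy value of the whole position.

5

For heap A, compute g(0), g(1), … with moves {1, 4}:
g(0) = mex{} = 0
g(1) = mex{0} = 1
g(2) = mex{1} = 0
g(3) = mex{0} = 1
g(4) = mex{0,1} = 2
g(5) = mex{1,2} = 0
g(6) = mex{0} = 1
g(7) = mex{1} = 0
g(8) = mex{0,2} = 1
g(9) = mex{0,1} = 2
g(10) = mex{1,2} = 0
g(11) = mex{0} = 1
So g(11) = 1.
Heap B is a plain Nim heap of size 1, so its Grundy value is 1.
Heap C is a plain Nim heap of size 5, so its Grundy value is 5.
The value of a disjunctive sum is the nim-sum of the parts.
Combined value = 1 XOR 1 XOR 5 = 5.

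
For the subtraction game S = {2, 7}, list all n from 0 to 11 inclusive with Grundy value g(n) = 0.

0, 1, 4, 5, 9, 10

Compute g(0), g(1), … for moves {2, 7}:
k:     0  1  2  3  4  5  6  7  8  9 10 11
g(k):  0  0  1  1  0  0  1  1  2  0  0  1
The P-positions (g = 0) in 0..11 are 0, 1, 4, 5, 9, 10.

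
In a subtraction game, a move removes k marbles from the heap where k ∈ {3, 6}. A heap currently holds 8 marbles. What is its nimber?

2

Grundy values for subtraction set {3, 6}:
k:     0  1  2  3  4  5  6  7  8
g(k):  0  0  0  1  1  1  2  2  2
So g(8) = 2.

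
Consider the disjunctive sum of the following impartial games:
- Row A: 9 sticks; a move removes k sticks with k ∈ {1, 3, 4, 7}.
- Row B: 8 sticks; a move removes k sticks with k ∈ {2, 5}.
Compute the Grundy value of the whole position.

1

Grundy values for row A (subtraction set {1, 3, 4, 7}):
g(0) = mex{} = 0
g(1) = mex{0} = 1
g(2) = mex{1} = 0
g(3) = mex{0} = 1
g(4) = mex{0,1} = 2
g(5) = mex{0,1,2} = 3
g(6) = mex{0,1,3} = 2
g(7) = mex{0,1,2} = 3
g(8) = mex{1,2,3} = 0
g(9) = mex{0,2,3} = 1
So g(9) = 1.
Build the Grundy sequence for row B with g(k) = mex{g(k−s) : s ∈ {2, 5}, s ≤ k}:
k:     0  1  2  3  4  5  6  7  8
g(k):  0  0  1  1  0  2  1  0  0
So g(8) = 0.
The value of a disjunctive sum is the nim-sum of the parts.
Combined value = 1 XOR 0 = 1.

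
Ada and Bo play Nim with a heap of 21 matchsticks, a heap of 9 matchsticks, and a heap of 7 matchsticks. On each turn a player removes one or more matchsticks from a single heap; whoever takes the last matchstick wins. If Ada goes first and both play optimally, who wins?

Compute the nim-sum pairwise:
21 ⊕ 9 = 28
28 ⊕ 7 = 27
The nim-sum is 27 ≠ 0, so this is an N-position: the player to move can win; Ada has a winning move.

Ada wins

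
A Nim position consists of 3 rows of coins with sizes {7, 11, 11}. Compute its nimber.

7

Nim-sum: 7 XOR 11 XOR 11 = 7.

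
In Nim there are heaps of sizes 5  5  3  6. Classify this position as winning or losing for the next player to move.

Winning position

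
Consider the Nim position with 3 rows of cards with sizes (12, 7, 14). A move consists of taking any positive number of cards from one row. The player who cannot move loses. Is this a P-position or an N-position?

N-position

Compute the nim-sum pairwise:
12 XOR 7 = 11
11 XOR 14 = 5
The nim-sum is 5 ≠ 0, so this is an N-position: the player to move can win.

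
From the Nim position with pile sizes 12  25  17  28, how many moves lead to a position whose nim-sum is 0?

3

Nim-sum: 12 ⊕ 25 ⊕ 17 ⊕ 28 = 24.
The overall nim-sum is X = 24. A pile of size p has a winning move iff p XOR X < p (reduce it to p XOR X).
  12: 12 XOR 24 = 20 ≥ 12 — no move.
  25: 25 XOR 24 = 1 < 25 — winning move (to 1).
  17: 17 XOR 24 = 9 < 17 — winning move (to 9).
  28: 28 XOR 24 = 4 < 28 — winning move (to 4).
That gives 3 winning moves.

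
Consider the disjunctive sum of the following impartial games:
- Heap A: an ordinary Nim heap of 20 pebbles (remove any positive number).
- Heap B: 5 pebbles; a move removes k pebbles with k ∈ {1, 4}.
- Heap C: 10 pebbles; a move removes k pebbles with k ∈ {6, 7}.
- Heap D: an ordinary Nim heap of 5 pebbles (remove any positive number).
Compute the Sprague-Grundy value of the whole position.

Heap A is a plain Nim heap of size 20, so its Grundy value is 20.
Build the Grundy sequence for heap B with g(k) = mex{g(k−s) : s ∈ {1, 4}, s ≤ k}:
k:     0  1  2  3  4  5
g(k):  0  1  0  1  2  0
So g(5) = 0.
Grundy values for heap C (subtraction set {6, 7}):
k:     0  1  2  3  4  5  6  7  8  9 10
g(k):  0  0  0  0  0  0  1  1  1  1  1
So g(10) = 1.
Heap D is a plain Nim heap of size 5, so its Grundy value is 5.
The value of a disjunctive sum is the nim-sum of the parts.
Combined value = 20 ⊕ 0 ⊕ 1 ⊕ 5 = 16.

16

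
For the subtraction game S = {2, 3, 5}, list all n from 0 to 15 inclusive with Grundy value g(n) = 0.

0, 1, 7, 8, 14, 15

Compute g(0), g(1), … for moves {2, 3, 5}:
k:     0  1  2  3  4  5  6  7  8  9 10 11 12 13 14 15
g(k):  0  0  1  1  2  2  3  0  0  1  1  2  2  3  0  0
The P-positions (g = 0) in 0..15 are 0, 1, 7, 8, 14, 15.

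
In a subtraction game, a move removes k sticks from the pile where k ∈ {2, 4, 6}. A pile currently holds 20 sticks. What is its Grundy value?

2

Build the Grundy sequence with g(k) = mex{g(k−s) : s ∈ {2, 4, 6}, s ≤ k}:
k:     0  1  2  3  4  5  6  7  8  9 10 11 12 13 14 15 16 17 18 19 20
g(k):  0  0  1  1  2  2  3  3  0  0  1  1  2  2  3  3  0  0  1  1  2
So g(20) = 2.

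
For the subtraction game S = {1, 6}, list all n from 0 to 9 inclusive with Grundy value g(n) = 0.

0, 2, 4, 7, 9

Grundy values for subtraction set {1, 6}:
g(0) = mex{} = 0
g(1) = mex{0} = 1
g(2) = mex{1} = 0
g(3) = mex{0} = 1
g(4) = mex{1} = 0
g(5) = mex{0} = 1
g(6) = mex{0,1} = 2
g(7) = mex{1,2} = 0
g(8) = mex{0} = 1
g(9) = mex{1} = 0
The P-positions (g = 0) in 0..9 are 0, 2, 4, 7, 9.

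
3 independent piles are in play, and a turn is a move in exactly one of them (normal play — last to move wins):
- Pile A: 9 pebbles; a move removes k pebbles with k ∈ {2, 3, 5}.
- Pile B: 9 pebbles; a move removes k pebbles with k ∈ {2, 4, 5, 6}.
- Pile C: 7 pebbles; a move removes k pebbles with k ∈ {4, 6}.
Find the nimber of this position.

0

For pile A, compute g(0), g(1), … with moves {2, 3, 5}:
g(0) = mex{} = 0
g(1) = mex{} = 0
g(2) = mex{0} = 1
g(3) = mex{0} = 1
g(4) = mex{0,1} = 2
g(5) = mex{0,1} = 2
g(6) = mex{0,1,2} = 3
g(7) = mex{1,2} = 0
g(8) = mex{1,2,3} = 0
g(9) = mex{0,2,3} = 1
So g(9) = 1.
Grundy values for pile B (subtraction set {2, 4, 5, 6}):
g(0) = mex{} = 0
g(1) = mex{} = 0
g(2) = mex{0} = 1
g(3) = mex{0} = 1
g(4) = mex{0,1} = 2
g(5) = mex{0,1} = 2
g(6) = mex{0,1,2} = 3
g(7) = mex{0,1,2} = 3
g(8) = mex{1,2,3} = 0
g(9) = mex{1,2,3} = 0
So g(9) = 0.
Grundy values for pile C (subtraction set {4, 6}):
g(0) = mex{} = 0
g(1) = mex{} = 0
g(2) = mex{} = 0
g(3) = mex{} = 0
g(4) = mex{0} = 1
g(5) = mex{0} = 1
g(6) = mex{0} = 1
g(7) = mex{0} = 1
So g(7) = 1.
The value of a disjunctive sum is the nim-sum of the parts.
Combined value = 1 ⊕ 0 ⊕ 1 = 0.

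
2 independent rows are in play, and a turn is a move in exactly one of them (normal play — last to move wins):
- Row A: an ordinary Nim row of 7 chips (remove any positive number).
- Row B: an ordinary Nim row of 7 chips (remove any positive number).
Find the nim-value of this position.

0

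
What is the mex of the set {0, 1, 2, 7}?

The values 0, 1, 2 are all present; 3 is the first non-negative integer missing from the set.

3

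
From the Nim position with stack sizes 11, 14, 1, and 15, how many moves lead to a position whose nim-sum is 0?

Write each in binary and XOR column by column:
  1011  (11)
  1110  (14)
  0001  (1)
  1111  (15)
  ----
  1011  (11)
The overall nim-sum is X = 11. A stack of size p has a winning move iff p XOR X < p (reduce it to p XOR X).
  11: 11 XOR 11 = 0 < 11 — winning move (to 0).
  14: 14 XOR 11 = 5 < 14 — winning move (to 5).
  1: 1 XOR 11 = 10 ≥ 1 — no move.
  15: 15 XOR 11 = 4 < 15 — winning move (to 4).
That gives 3 winning moves.

3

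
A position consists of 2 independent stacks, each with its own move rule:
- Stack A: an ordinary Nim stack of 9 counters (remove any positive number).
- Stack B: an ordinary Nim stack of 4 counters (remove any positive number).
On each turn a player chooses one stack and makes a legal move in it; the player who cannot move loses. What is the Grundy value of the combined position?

13

Stack A is a plain Nim stack of size 9, so its Grundy value is 9.
Stack B is a plain Nim stack of size 4, so its Grundy value is 4.
The value of a disjunctive sum is the nim-sum of the parts.
Combined value = 9 XOR 4 = 13.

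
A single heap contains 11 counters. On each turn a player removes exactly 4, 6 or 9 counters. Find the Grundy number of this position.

Grundy values for subtraction set {4, 6, 9}:
k:     0  1  2  3  4  5  6  7  8  9 10 11
g(k):  0  0  0  0  1  1  1  1  2  2  2  2
So g(11) = 2.

2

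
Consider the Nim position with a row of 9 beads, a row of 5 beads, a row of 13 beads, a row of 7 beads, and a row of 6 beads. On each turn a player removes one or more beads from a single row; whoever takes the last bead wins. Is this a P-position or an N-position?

P-position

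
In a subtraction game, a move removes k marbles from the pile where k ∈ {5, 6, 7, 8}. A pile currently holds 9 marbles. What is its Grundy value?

Grundy values for subtraction set {5, 6, 7, 8}:
g(0) = mex{} = 0
g(1) = mex{} = 0
g(2) = mex{} = 0
g(3) = mex{} = 0
g(4) = mex{} = 0
g(5) = mex{0} = 1
g(6) = mex{0} = 1
g(7) = mex{0} = 1
g(8) = mex{0} = 1
g(9) = mex{0} = 1
So g(9) = 1.

1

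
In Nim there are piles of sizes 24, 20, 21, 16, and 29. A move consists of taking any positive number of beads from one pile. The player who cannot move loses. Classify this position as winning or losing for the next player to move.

Winning position

Write each in binary and XOR column by column:
  11000  (24)
  10100  (20)
  10101  (21)
  10000  (16)
  11101  (29)
  -----
  10100  (20)
The nim-sum is 20 ≠ 0, so this is an N-position: the player to move can win.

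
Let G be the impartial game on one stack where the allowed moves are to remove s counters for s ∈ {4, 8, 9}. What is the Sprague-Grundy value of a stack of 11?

Grundy values for subtraction set {4, 8, 9}:
g(0) = mex{} = 0
g(1) = mex{} = 0
g(2) = mex{} = 0
g(3) = mex{} = 0
g(4) = mex{0} = 1
g(5) = mex{0} = 1
g(6) = mex{0} = 1
g(7) = mex{0} = 1
g(8) = mex{0,1} = 2
g(9) = mex{0,1} = 2
g(10) = mex{0,1} = 2
g(11) = mex{0,1} = 2
So g(11) = 2.

2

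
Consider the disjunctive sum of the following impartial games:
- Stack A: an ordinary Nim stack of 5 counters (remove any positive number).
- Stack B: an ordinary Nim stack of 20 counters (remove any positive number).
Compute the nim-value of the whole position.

17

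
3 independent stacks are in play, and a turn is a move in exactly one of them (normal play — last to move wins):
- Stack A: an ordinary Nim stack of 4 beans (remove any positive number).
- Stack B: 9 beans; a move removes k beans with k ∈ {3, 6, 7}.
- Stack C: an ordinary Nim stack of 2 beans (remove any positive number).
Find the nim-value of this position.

5

Stack A is a plain Nim stack of size 4, so its Grundy value is 4.
Grundy values for stack B (subtraction set {3, 6, 7}):
g(0) = mex{} = 0
g(1) = mex{} = 0
g(2) = mex{} = 0
g(3) = mex{0} = 1
g(4) = mex{0} = 1
g(5) = mex{0} = 1
g(6) = mex{0,1} = 2
g(7) = mex{0,1} = 2
g(8) = mex{0,1} = 2
g(9) = mex{0,1,2} = 3
So g(9) = 3.
Stack C is a plain Nim stack of size 2, so its Grundy value is 2.
The value of a disjunctive sum is the nim-sum of the parts.
Combined value = 4 XOR 3 XOR 2 = 5.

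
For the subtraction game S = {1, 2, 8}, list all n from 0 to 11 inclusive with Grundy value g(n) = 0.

0, 3, 6, 9

Compute g(0), g(1), … for moves {1, 2, 8}:
g(0) = mex{} = 0
g(1) = mex{0} = 1
g(2) = mex{0,1} = 2
g(3) = mex{1,2} = 0
g(4) = mex{0,2} = 1
g(5) = mex{0,1} = 2
g(6) = mex{1,2} = 0
g(7) = mex{0,2} = 1
g(8) = mex{0,1} = 2
g(9) = mex{1,2} = 0
g(10) = mex{0,2} = 1
g(11) = mex{0,1} = 2
The P-positions (g = 0) in 0..11 are 0, 3, 6, 9.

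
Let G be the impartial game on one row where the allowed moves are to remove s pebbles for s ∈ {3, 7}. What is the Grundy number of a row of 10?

0

Grundy values for subtraction set {3, 7}:
k:     0  1  2  3  4  5  6  7  8  9 10
g(k):  0  0  0  1  1  1  0  2  2  1  0
So g(10) = 0.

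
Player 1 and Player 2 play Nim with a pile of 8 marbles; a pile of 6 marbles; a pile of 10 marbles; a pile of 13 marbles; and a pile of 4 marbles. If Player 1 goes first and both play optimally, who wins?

Player 1 wins

Nim-sum: 8 XOR 6 XOR 10 XOR 13 XOR 4 = 13.
The nim-sum is 13 ≠ 0, so this is an N-position: the player to move can win; Player 1 has a winning move.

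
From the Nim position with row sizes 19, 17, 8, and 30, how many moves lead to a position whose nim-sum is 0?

Write each in binary and XOR column by column:
  10011  (19)
  10001  (17)
  01000  (8)
  11110  (30)
  -----
  10100  (20)
The overall nim-sum is X = 20. A row of size p has a winning move iff p XOR X < p (reduce it to p XOR X).
  19: 19 XOR 20 = 7 < 19 — winning move (to 7).
  17: 17 XOR 20 = 5 < 17 — winning move (to 5).
  8: 8 XOR 20 = 28 ≥ 8 — no move.
  30: 30 XOR 20 = 10 < 30 — winning move (to 10).
That gives 3 winning moves.

3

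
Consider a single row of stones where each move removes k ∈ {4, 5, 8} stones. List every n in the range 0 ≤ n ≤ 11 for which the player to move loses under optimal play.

0, 1, 2, 3

Compute g(0), g(1), … for moves {4, 5, 8}:
g(0) = mex{} = 0
g(1) = mex{} = 0
g(2) = mex{} = 0
g(3) = mex{} = 0
g(4) = mex{0} = 1
g(5) = mex{0} = 1
g(6) = mex{0} = 1
g(7) = mex{0} = 1
g(8) = mex{0,1} = 2
g(9) = mex{0,1} = 2
g(10) = mex{0,1} = 2
g(11) = mex{0,1} = 2
The P-positions (g = 0) in 0..11 are 0, 1, 2, 3.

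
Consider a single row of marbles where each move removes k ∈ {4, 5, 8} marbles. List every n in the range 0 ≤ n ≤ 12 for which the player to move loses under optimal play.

0, 1, 2, 3, 12

Compute g(0), g(1), … for moves {4, 5, 8}:
k:     0  1  2  3  4  5  6  7  8  9 10 11 12
g(k):  0  0  0  0  1  1  1  1  2  2  2  2  0
The P-positions (g = 0) in 0..12 are 0, 1, 2, 3, 12.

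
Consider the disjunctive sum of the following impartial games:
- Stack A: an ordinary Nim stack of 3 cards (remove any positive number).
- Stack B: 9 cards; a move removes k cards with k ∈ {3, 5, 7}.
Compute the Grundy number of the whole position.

0

Stack A is a plain Nim stack of size 3, so its Grundy value is 3.
Grundy values for stack B (subtraction set {3, 5, 7}):
g(0) = mex{} = 0
g(1) = mex{} = 0
g(2) = mex{} = 0
g(3) = mex{0} = 1
g(4) = mex{0} = 1
g(5) = mex{0} = 1
g(6) = mex{0,1} = 2
g(7) = mex{0,1} = 2
g(8) = mex{0,1} = 2
g(9) = mex{0,1,2} = 3
So g(9) = 3.
By the Sprague-Grundy theorem, the Grundy value of a sum of independent games is the XOR of the component values.
Combined value = 3 ⊕ 3 = 0.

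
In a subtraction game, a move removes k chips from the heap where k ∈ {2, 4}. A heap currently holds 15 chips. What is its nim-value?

1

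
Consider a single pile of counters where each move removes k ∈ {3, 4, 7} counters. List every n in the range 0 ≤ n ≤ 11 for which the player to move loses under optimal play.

0, 1, 2, 10, 11

Grundy values for subtraction set {3, 4, 7}:
g(0) = mex{} = 0
g(1) = mex{} = 0
g(2) = mex{} = 0
g(3) = mex{0} = 1
g(4) = mex{0} = 1
g(5) = mex{0} = 1
g(6) = mex{0,1} = 2
g(7) = mex{0,1} = 2
g(8) = mex{0,1} = 2
g(9) = mex{0,1,2} = 3
g(10) = mex{1,2} = 0
g(11) = mex{1,2} = 0
The P-positions (g = 0) in 0..11 are 0, 1, 2, 10, 11.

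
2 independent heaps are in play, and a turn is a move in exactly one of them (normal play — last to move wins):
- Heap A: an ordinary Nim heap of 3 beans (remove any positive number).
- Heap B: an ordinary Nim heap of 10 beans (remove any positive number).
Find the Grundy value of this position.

9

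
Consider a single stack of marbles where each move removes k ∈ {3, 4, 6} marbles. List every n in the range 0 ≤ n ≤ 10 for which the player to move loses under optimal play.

0, 1, 2, 9, 10

Grundy values for subtraction set {3, 4, 6}:
g(0) = mex{} = 0
g(1) = mex{} = 0
g(2) = mex{} = 0
g(3) = mex{0} = 1
g(4) = mex{0} = 1
g(5) = mex{0} = 1
g(6) = mex{0,1} = 2
g(7) = mex{0,1} = 2
g(8) = mex{0,1} = 2
g(9) = mex{1,2} = 0
g(10) = mex{1,2} = 0
The P-positions (g = 0) in 0..10 are 0, 1, 2, 9, 10.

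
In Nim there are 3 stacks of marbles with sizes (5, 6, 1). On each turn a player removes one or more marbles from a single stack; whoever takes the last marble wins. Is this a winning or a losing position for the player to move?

Bitwise XOR of the heap sizes:
  101  (5)
  110  (6)
  001  (1)
  ---
  010  (2)
The nim-sum is 2 ≠ 0, so this is an N-position: the player to move can win.

Winning position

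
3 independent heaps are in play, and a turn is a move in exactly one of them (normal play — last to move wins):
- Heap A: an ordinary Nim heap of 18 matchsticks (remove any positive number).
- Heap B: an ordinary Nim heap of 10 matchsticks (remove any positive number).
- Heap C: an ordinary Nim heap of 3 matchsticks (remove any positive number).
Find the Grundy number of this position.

27

Heap A is a plain Nim heap of size 18, so its Grundy value is 18.
Heap B is a plain Nim heap of size 10, so its Grundy value is 10.
Heap C is a plain Nim heap of size 3, so its Grundy value is 3.
The value of a disjunctive sum is the nim-sum of the parts.
Combined value = 18 XOR 10 XOR 3 = 27.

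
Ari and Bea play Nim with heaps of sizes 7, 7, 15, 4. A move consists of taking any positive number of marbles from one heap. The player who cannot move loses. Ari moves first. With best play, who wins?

Ari wins

Compute the nim-sum pairwise:
7 XOR 7 = 0
0 XOR 15 = 15
15 XOR 4 = 11
The nim-sum is 11 ≠ 0, so this is an N-position: the player to move can win; Ari has a winning move.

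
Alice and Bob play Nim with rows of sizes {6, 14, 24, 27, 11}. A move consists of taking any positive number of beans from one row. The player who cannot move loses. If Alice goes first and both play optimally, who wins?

Write each in binary and XOR column by column:
  00110  (6)
  01110  (14)
  11000  (24)
  11011  (27)
  01011  (11)
  -----
  00000  (0)
The nim-sum is 0, so this is a P-position: the player to move is in a losing position under optimal play; Alice is about to move from it and so loses — Bob wins.

Bob wins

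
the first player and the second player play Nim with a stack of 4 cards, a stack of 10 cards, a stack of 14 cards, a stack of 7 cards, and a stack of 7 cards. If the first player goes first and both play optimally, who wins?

the second player wins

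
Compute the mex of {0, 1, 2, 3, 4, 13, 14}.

The values 0, 1, 2, 3, 4 are all present; 5 is the first non-negative integer missing from the set.

5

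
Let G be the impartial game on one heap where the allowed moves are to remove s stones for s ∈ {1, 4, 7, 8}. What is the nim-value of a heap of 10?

3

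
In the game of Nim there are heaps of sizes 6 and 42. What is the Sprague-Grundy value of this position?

Nim-sum: 6 XOR 42 = 44.

44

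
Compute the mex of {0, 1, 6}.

2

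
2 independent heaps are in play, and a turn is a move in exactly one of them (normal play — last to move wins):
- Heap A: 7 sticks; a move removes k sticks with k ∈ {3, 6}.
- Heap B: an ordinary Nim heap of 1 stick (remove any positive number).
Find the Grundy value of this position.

Build the Grundy sequence for heap A with g(k) = mex{g(k−s) : s ∈ {3, 6}, s ≤ k}:
g(0) = mex{} = 0
g(1) = mex{} = 0
g(2) = mex{} = 0
g(3) = mex{0} = 1
g(4) = mex{0} = 1
g(5) = mex{0} = 1
g(6) = mex{0,1} = 2
g(7) = mex{0,1} = 2
So g(7) = 2.
Heap B is a plain Nim heap of size 1, so its Grundy value is 1.
By the Sprague-Grundy theorem, the Grundy value of a sum of independent games is the XOR of the component values.
Combined value = 2 ⊕ 1 = 3.

3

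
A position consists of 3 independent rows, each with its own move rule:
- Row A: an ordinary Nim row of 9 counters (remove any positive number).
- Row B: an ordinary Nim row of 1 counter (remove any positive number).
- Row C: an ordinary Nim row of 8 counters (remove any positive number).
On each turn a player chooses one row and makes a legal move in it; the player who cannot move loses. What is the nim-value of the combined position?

Row A is a plain Nim row of size 9, so its Grundy value is 9.
Row B is a plain Nim row of size 1, so its Grundy value is 1.
Row C is a plain Nim row of size 8, so its Grundy value is 8.
By the Sprague-Grundy theorem, the Grundy value of a sum of independent games is the XOR of the component values.
Combined value = 9 XOR 1 XOR 8 = 0.

0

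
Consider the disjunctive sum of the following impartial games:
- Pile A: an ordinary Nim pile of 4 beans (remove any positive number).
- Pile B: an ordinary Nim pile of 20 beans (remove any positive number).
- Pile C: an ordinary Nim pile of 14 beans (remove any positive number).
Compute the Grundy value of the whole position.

30

Pile A is a plain Nim pile of size 4, so its Grundy value is 4.
Pile B is a plain Nim pile of size 20, so its Grundy value is 20.
Pile C is a plain Nim pile of size 14, so its Grundy value is 14.
The value of a disjunctive sum is the nim-sum of the parts.
Combined value = 4 ⊕ 20 ⊕ 14 = 30.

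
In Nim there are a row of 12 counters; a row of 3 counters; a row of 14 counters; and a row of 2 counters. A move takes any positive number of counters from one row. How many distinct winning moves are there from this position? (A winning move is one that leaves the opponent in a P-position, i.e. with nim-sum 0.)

Compute the nim-sum pairwise:
12 ^ 3 = 15
15 ^ 14 = 1
1 ^ 2 = 3
The overall nim-sum is X = 3. A row of size p has a winning move iff p XOR X < p (reduce it to p XOR X).
  12: 12 XOR 3 = 15 ≥ 12 — no move.
  3: 3 XOR 3 = 0 < 3 — winning move (to 0).
  14: 14 XOR 3 = 13 < 14 — winning move (to 13).
  2: 2 XOR 3 = 1 < 2 — winning move (to 1).
That gives 3 winning moves.

3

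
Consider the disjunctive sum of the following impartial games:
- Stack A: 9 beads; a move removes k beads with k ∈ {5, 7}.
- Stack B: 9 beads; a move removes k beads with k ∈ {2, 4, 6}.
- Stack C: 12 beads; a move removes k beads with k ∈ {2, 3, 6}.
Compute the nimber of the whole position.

0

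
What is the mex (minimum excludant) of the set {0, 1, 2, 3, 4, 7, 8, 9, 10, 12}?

5

The values 0, 1, 2, 3, 4 are all present; 5 is the first non-negative integer missing from the set.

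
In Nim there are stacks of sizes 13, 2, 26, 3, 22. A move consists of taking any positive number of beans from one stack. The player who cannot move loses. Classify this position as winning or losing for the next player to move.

Losing position

In binary:
  01101  (13)
  00010  (2)
  11010  (26)
  00011  (3)
  10110  (22)
  -----
  00000  (0)
The nim-sum is 0, so this is a P-position: the player to move is in a losing position under optimal play.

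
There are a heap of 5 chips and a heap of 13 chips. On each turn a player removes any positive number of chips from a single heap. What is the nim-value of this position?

Nim-sum: 5 ^ 13 = 8.

8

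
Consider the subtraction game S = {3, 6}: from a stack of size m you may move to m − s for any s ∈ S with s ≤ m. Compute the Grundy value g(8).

Build the Grundy sequence with g(k) = mex{g(k−s) : s ∈ {3, 6}, s ≤ k}:
g(0) = mex{} = 0
g(1) = mex{} = 0
g(2) = mex{} = 0
g(3) = mex{0} = 1
g(4) = mex{0} = 1
g(5) = mex{0} = 1
g(6) = mex{0,1} = 2
g(7) = mex{0,1} = 2
g(8) = mex{0,1} = 2
So g(8) = 2.

2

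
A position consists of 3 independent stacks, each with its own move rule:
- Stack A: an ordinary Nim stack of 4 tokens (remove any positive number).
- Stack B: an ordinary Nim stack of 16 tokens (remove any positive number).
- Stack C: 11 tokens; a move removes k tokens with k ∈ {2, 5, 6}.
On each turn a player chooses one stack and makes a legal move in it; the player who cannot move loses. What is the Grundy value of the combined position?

Stack A is a plain Nim stack of size 4, so its Grundy value is 4.
Stack B is a plain Nim stack of size 16, so its Grundy value is 16.
Build the Grundy sequence for stack C with g(k) = mex{g(k−s) : s ∈ {2, 5, 6}, s ≤ k}:
k:     0  1  2  3  4  5  6  7  8  9 10 11
g(k):  0  0  1  1  0  2  1  3  0  2  1  0
So g(11) = 0.
The value of a disjunctive sum is the nim-sum of the parts.
Combined value = 4 XOR 16 XOR 0 = 20.

20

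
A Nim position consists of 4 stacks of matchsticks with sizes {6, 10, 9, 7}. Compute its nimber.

2

Compute the nim-sum pairwise:
6 ⊕ 10 = 12
12 ⊕ 9 = 5
5 ⊕ 7 = 2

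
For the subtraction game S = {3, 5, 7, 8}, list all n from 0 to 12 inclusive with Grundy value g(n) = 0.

0, 1, 2, 11, 12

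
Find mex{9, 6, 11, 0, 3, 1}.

2

The values 0, 1 are all present; 2 is the first non-negative integer missing from the set.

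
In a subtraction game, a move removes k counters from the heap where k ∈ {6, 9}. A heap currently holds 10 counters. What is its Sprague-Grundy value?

1

Compute g(0), g(1), … for moves {6, 9}:
k:     0  1  2  3  4  5  6  7  8  9 10
g(k):  0  0  0  0  0  0  1  1  1  1  1
So g(10) = 1.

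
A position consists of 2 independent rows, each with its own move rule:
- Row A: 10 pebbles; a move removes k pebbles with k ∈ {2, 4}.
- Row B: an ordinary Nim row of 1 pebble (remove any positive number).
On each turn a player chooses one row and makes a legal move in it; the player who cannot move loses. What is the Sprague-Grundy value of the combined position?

For row A, compute g(0), g(1), … with moves {2, 4}:
k:     0  1  2  3  4  5  6  7  8  9 10
g(k):  0  0  1  1  2  2  0  0  1  1  2
So g(10) = 2.
Row B is a plain Nim row of size 1, so its Grundy value is 1.
The value of a disjunctive sum is the nim-sum of the parts.
Combined value = 2 ⊕ 1 = 3.

3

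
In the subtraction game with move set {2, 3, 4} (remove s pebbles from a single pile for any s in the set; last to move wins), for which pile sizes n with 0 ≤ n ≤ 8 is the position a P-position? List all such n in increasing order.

Compute g(0), g(1), … for moves {2, 3, 4}:
g(0) = mex{} = 0
g(1) = mex{} = 0
g(2) = mex{0} = 1
g(3) = mex{0} = 1
g(4) = mex{0,1} = 2
g(5) = mex{0,1} = 2
g(6) = mex{1,2} = 0
g(7) = mex{1,2} = 0
g(8) = mex{0,2} = 1
The P-positions (g = 0) in 0..8 are 0, 1, 6, 7.

0, 1, 6, 7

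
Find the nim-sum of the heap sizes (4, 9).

13

Bitwise XOR of the heap sizes:
  0100  (4)
  1001  (9)
  ----
  1101  (13)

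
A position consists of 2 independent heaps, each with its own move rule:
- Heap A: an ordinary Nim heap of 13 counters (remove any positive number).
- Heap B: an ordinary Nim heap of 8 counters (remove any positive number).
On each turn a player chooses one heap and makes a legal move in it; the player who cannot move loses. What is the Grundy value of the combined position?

Heap A is a plain Nim heap of size 13, so its Grundy value is 13.
Heap B is a plain Nim heap of size 8, so its Grundy value is 8.
The value of a disjunctive sum is the nim-sum of the parts.
Combined value = 13 ⊕ 8 = 5.

5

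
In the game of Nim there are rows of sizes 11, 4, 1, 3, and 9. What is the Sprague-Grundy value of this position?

Write each in binary and XOR column by column:
  1011  (11)
  0100  (4)
  0001  (1)
  0011  (3)
  1001  (9)
  ----
  0100  (4)

4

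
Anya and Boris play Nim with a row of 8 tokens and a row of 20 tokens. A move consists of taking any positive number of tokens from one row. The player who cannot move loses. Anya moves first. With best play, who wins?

Bitwise XOR of the heap sizes:
  01000  (8)
  10100  (20)
  -----
  11100  (28)
The nim-sum is 28 ≠ 0, so this is an N-position: the player to move can win; Anya has a winning move.

Anya wins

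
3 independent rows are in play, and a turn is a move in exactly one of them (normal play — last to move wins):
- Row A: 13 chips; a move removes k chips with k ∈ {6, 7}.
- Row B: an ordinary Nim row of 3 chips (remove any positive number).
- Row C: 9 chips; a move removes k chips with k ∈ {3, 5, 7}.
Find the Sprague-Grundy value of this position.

Grundy values for row A (subtraction set {6, 7}):
g(0) = mex{} = 0
g(1) = mex{} = 0
g(2) = mex{} = 0
g(3) = mex{} = 0
g(4) = mex{} = 0
g(5) = mex{} = 0
g(6) = mex{0} = 1
g(7) = mex{0} = 1
g(8) = mex{0} = 1
g(9) = mex{0} = 1
g(10) = mex{0} = 1
g(11) = mex{0} = 1
g(12) = mex{0,1} = 2
g(13) = mex{1} = 0
So g(13) = 0.
Row B is a plain Nim row of size 3, so its Grundy value is 3.
Grundy values for row C (subtraction set {3, 5, 7}):
g(0) = mex{} = 0
g(1) = mex{} = 0
g(2) = mex{} = 0
g(3) = mex{0} = 1
g(4) = mex{0} = 1
g(5) = mex{0} = 1
g(6) = mex{0,1} = 2
g(7) = mex{0,1} = 2
g(8) = mex{0,1} = 2
g(9) = mex{0,1,2} = 3
So g(9) = 3.
The value of a disjunctive sum is the nim-sum of the parts.
Combined value = 0 XOR 3 XOR 3 = 0.

0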